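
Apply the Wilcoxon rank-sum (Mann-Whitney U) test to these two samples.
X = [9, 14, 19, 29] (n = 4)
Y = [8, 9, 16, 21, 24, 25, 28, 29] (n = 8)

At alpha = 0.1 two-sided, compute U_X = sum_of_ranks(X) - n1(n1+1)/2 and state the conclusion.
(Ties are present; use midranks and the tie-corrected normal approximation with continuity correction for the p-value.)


Step 1: Combine and sort all 12 observations; assign midranks.
sorted (value, group): (8,Y), (9,X), (9,Y), (14,X), (16,Y), (19,X), (21,Y), (24,Y), (25,Y), (28,Y), (29,X), (29,Y)
ranks: 8->1, 9->2.5, 9->2.5, 14->4, 16->5, 19->6, 21->7, 24->8, 25->9, 28->10, 29->11.5, 29->11.5
Step 2: Rank sum for X: R1 = 2.5 + 4 + 6 + 11.5 = 24.
Step 3: U_X = R1 - n1(n1+1)/2 = 24 - 4*5/2 = 24 - 10 = 14.
       U_Y = n1*n2 - U_X = 32 - 14 = 18.
Step 4: Ties are present, so use the tie-corrected normal approximation (with continuity correction) for the p-value.
Step 5: p-value = 0.798215; compare to alpha = 0.1. fail to reject H0.

U_X = 14, p = 0.798215, fail to reject H0 at alpha = 0.1.


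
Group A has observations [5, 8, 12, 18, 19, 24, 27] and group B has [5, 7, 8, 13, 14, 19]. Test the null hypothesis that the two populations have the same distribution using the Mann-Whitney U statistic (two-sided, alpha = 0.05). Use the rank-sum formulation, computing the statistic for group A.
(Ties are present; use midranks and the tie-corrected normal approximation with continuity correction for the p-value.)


Step 1: Combine and sort all 13 observations; assign midranks.
sorted (value, group): (5,X), (5,Y), (7,Y), (8,X), (8,Y), (12,X), (13,Y), (14,Y), (18,X), (19,X), (19,Y), (24,X), (27,X)
ranks: 5->1.5, 5->1.5, 7->3, 8->4.5, 8->4.5, 12->6, 13->7, 14->8, 18->9, 19->10.5, 19->10.5, 24->12, 27->13
Step 2: Rank sum for X: R1 = 1.5 + 4.5 + 6 + 9 + 10.5 + 12 + 13 = 56.5.
Step 3: U_X = R1 - n1(n1+1)/2 = 56.5 - 7*8/2 = 56.5 - 28 = 28.5.
       U_Y = n1*n2 - U_X = 42 - 28.5 = 13.5.
Step 4: Ties are present, so use the tie-corrected normal approximation (with continuity correction) for the p-value.
Step 5: p-value = 0.315308; compare to alpha = 0.05. fail to reject H0.

U_X = 28.5, p = 0.315308, fail to reject H0 at alpha = 0.05.


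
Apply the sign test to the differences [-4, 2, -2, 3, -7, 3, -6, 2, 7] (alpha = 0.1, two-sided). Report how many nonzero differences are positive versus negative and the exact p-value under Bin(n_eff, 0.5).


Step 1: Discard zero differences. Original n = 9; n_eff = number of nonzero differences = 9.
Nonzero differences (with sign): -4, +2, -2, +3, -7, +3, -6, +2, +7
Step 2: Count signs: positive = 5, negative = 4.
Step 3: Under H0: P(positive) = 0.5, so the number of positives S ~ Bin(9, 0.5).
Step 4: Two-sided exact p-value = sum of Bin(9,0.5) probabilities at or below the observed probability = 1.000000.
Step 5: alpha = 0.1. fail to reject H0.

n_eff = 9, pos = 5, neg = 4, p = 1.000000, fail to reject H0.


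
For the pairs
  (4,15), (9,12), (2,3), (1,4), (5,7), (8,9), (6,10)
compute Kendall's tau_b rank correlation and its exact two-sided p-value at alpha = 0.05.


Step 1: Enumerate the 21 unordered pairs (i,j) with i<j and classify each by sign(x_j-x_i) * sign(y_j-y_i).
  (1,2):dx=+5,dy=-3->D; (1,3):dx=-2,dy=-12->C; (1,4):dx=-3,dy=-11->C; (1,5):dx=+1,dy=-8->D
  (1,6):dx=+4,dy=-6->D; (1,7):dx=+2,dy=-5->D; (2,3):dx=-7,dy=-9->C; (2,4):dx=-8,dy=-8->C
  (2,5):dx=-4,dy=-5->C; (2,6):dx=-1,dy=-3->C; (2,7):dx=-3,dy=-2->C; (3,4):dx=-1,dy=+1->D
  (3,5):dx=+3,dy=+4->C; (3,6):dx=+6,dy=+6->C; (3,7):dx=+4,dy=+7->C; (4,5):dx=+4,dy=+3->C
  (4,6):dx=+7,dy=+5->C; (4,7):dx=+5,dy=+6->C; (5,6):dx=+3,dy=+2->C; (5,7):dx=+1,dy=+3->C
  (6,7):dx=-2,dy=+1->D
Step 2: C = 15, D = 6, total pairs = 21.
Step 3: tau = (C - D)/(n(n-1)/2) = (15 - 6)/21 = 0.428571.
Step 4: Exact two-sided p-value (enumerate n! = 5040 permutations of y under H0): p = 0.238889.
Step 5: alpha = 0.05. fail to reject H0.

tau_b = 0.4286 (C=15, D=6), p = 0.238889, fail to reject H0.


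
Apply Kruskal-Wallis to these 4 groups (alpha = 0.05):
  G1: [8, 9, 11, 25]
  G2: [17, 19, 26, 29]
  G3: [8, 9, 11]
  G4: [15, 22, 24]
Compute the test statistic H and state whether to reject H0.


Step 1: Combine all N = 14 observations and assign midranks.
sorted (value, group, rank): (8,G1,1.5), (8,G3,1.5), (9,G1,3.5), (9,G3,3.5), (11,G1,5.5), (11,G3,5.5), (15,G4,7), (17,G2,8), (19,G2,9), (22,G4,10), (24,G4,11), (25,G1,12), (26,G2,13), (29,G2,14)
Step 2: Sum ranks within each group.
R_1 = 22.5 (n_1 = 4)
R_2 = 44 (n_2 = 4)
R_3 = 10.5 (n_3 = 3)
R_4 = 28 (n_4 = 3)
Step 3: H = 12/(N(N+1)) * sum(R_i^2/n_i) - 3(N+1)
     = 12/(14*15) * (22.5^2/4 + 44^2/4 + 10.5^2/3 + 28^2/3) - 3*15
     = 0.057143 * 908.646 - 45
     = 6.922619.
Step 4: Ties present; correction factor C = 1 - 18/(14^3 - 14) = 0.993407. Corrected H = 6.922619 / 0.993407 = 6.968566.
Step 5: Under H0, H ~ chi^2(3); p-value = 0.072906.
Step 6: alpha = 0.05. fail to reject H0.

H = 6.9686, df = 3, p = 0.072906, fail to reject H0.


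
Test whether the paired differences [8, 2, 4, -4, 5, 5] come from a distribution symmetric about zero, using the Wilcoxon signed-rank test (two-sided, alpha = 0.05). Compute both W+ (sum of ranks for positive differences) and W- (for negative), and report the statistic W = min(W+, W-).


Step 1: Drop any zero differences (none here) and take |d_i|.
|d| = [8, 2, 4, 4, 5, 5]
Step 2: Midrank |d_i| (ties get averaged ranks).
ranks: |8|->6, |2|->1, |4|->2.5, |4|->2.5, |5|->4.5, |5|->4.5
Step 3: Attach original signs; sum ranks with positive sign and with negative sign.
W+ = 6 + 1 + 2.5 + 4.5 + 4.5 = 18.5
W- = 2.5 = 2.5
(Check: W+ + W- = 21 should equal n(n+1)/2 = 21.)
Step 4: Test statistic W = min(W+, W-) = 2.5.
Step 5: Ties in |d|, so use the tie-corrected normal approximation.
        E[W] = n(n+1)/4 = 6*7/4 = 10.5.
        Tie groups: |d|=4 (t=2), |d|=5 (t=2); sum(t^3 - t) = 12.
        Var[W] = n(n+1)(2n+1)/24 - sum(t^3-t)/48 = 546/24 - 12/48 = 22.5.
        z = (W - E[W]) / sqrt(Var[W]) = (2.5 - 10.5) / 4.7434 = -1.6865.
        Two-sided p = 2*Phi(z) = 0.091690.
Step 6: alpha = 0.05. fail to reject H0.

W+ = 18.5, W- = 2.5, W = min = 2.5, p = 0.091690, fail to reject H0.


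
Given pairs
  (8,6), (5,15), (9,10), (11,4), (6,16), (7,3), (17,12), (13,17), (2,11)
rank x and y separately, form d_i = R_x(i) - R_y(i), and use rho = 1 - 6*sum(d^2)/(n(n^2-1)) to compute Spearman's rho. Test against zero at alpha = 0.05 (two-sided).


Step 1: Rank x and y separately (midranks; no ties here).
rank(x): 8->5, 5->2, 9->6, 11->7, 6->3, 7->4, 17->9, 13->8, 2->1
rank(y): 6->3, 15->7, 10->4, 4->2, 16->8, 3->1, 12->6, 17->9, 11->5
Step 2: d_i = R_x(i) - R_y(i); compute d_i^2.
  (5-3)^2=4, (2-7)^2=25, (6-4)^2=4, (7-2)^2=25, (3-8)^2=25, (4-1)^2=9, (9-6)^2=9, (8-9)^2=1, (1-5)^2=16
sum(d^2) = 118.
Step 3: rho = 1 - 6*118 / (9*(9^2 - 1)) = 1 - 708/720 = 0.016667.
Step 4: Under H0, t = rho * sqrt((n-2)/(1-rho^2)) = 0.0441 ~ t(7).
Step 5: Two-sided p-value from the t-distribution with 7 df = 0.966055.
Step 6: alpha = 0.05. fail to reject H0.

rho = 0.0167, p = 0.966055, fail to reject H0 at alpha = 0.05.


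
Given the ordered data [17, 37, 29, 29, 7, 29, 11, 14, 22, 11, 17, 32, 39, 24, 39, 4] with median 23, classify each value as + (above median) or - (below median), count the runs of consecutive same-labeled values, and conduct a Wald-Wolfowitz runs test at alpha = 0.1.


Step 1: Compute median = 23; label A = above, B = below.
Labels in order: BAAABABBBBBAAAAB  (n_A = 8, n_B = 8)
Step 2: Count runs R = 7.
Step 3: Under H0 (random ordering), E[R] = 2*n_A*n_B/(n_A+n_B) + 1 = 2*8*8/16 + 1 = 9.0000.
        Var[R] = 2*n_A*n_B*(2*n_A*n_B - n_A - n_B) / ((n_A+n_B)^2 * (n_A+n_B-1)) = 14336/3840 = 3.7333.
        SD[R] = 1.9322.
Step 4: Continuity-corrected z = (R + 0.5 - E[R]) / SD[R] = (7 + 0.5 - 9.0000) / 1.9322 = -0.7763.
Step 5: Two-sided p-value via normal approximation = 2*(1 - Phi(|z|)) = 0.437558.
Step 6: alpha = 0.1. fail to reject H0.

R = 7, z = -0.7763, p = 0.437558, fail to reject H0.


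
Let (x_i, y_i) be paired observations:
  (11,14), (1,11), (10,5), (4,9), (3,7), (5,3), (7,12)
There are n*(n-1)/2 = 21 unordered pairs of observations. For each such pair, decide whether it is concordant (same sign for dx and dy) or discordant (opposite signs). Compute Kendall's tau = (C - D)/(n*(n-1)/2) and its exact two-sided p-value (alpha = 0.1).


Step 1: Enumerate the 21 unordered pairs (i,j) with i<j and classify each by sign(x_j-x_i) * sign(y_j-y_i).
  (1,2):dx=-10,dy=-3->C; (1,3):dx=-1,dy=-9->C; (1,4):dx=-7,dy=-5->C; (1,5):dx=-8,dy=-7->C
  (1,6):dx=-6,dy=-11->C; (1,7):dx=-4,dy=-2->C; (2,3):dx=+9,dy=-6->D; (2,4):dx=+3,dy=-2->D
  (2,5):dx=+2,dy=-4->D; (2,6):dx=+4,dy=-8->D; (2,7):dx=+6,dy=+1->C; (3,4):dx=-6,dy=+4->D
  (3,5):dx=-7,dy=+2->D; (3,6):dx=-5,dy=-2->C; (3,7):dx=-3,dy=+7->D; (4,5):dx=-1,dy=-2->C
  (4,6):dx=+1,dy=-6->D; (4,7):dx=+3,dy=+3->C; (5,6):dx=+2,dy=-4->D; (5,7):dx=+4,dy=+5->C
  (6,7):dx=+2,dy=+9->C
Step 2: C = 12, D = 9, total pairs = 21.
Step 3: tau = (C - D)/(n(n-1)/2) = (12 - 9)/21 = 0.142857.
Step 4: Exact two-sided p-value (enumerate n! = 5040 permutations of y under H0): p = 0.772619.
Step 5: alpha = 0.1. fail to reject H0.

tau_b = 0.1429 (C=12, D=9), p = 0.772619, fail to reject H0.


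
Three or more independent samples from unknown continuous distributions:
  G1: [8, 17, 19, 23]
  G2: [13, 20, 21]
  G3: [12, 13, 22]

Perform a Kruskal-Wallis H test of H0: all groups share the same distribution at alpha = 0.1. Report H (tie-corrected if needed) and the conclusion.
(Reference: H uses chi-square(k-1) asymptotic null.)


Step 1: Combine all N = 10 observations and assign midranks.
sorted (value, group, rank): (8,G1,1), (12,G3,2), (13,G2,3.5), (13,G3,3.5), (17,G1,5), (19,G1,6), (20,G2,7), (21,G2,8), (22,G3,9), (23,G1,10)
Step 2: Sum ranks within each group.
R_1 = 22 (n_1 = 4)
R_2 = 18.5 (n_2 = 3)
R_3 = 14.5 (n_3 = 3)
Step 3: H = 12/(N(N+1)) * sum(R_i^2/n_i) - 3(N+1)
     = 12/(10*11) * (22^2/4 + 18.5^2/3 + 14.5^2/3) - 3*11
     = 0.109091 * 305.167 - 33
     = 0.290909.
Step 4: Ties present; correction factor C = 1 - 6/(10^3 - 10) = 0.993939. Corrected H = 0.290909 / 0.993939 = 0.292683.
Step 5: Under H0, H ~ chi^2(2); p-value = 0.863863.
Step 6: alpha = 0.1. fail to reject H0.

H = 0.2927, df = 2, p = 0.863863, fail to reject H0.


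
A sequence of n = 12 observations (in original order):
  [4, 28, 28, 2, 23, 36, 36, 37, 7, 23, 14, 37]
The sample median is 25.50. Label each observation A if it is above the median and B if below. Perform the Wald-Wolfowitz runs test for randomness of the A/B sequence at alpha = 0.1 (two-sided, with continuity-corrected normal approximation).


Step 1: Compute median = 25.50; label A = above, B = below.
Labels in order: BAABBAAABBBA  (n_A = 6, n_B = 6)
Step 2: Count runs R = 6.
Step 3: Under H0 (random ordering), E[R] = 2*n_A*n_B/(n_A+n_B) + 1 = 2*6*6/12 + 1 = 7.0000.
        Var[R] = 2*n_A*n_B*(2*n_A*n_B - n_A - n_B) / ((n_A+n_B)^2 * (n_A+n_B-1)) = 4320/1584 = 2.7273.
        SD[R] = 1.6514.
Step 4: Continuity-corrected z = (R + 0.5 - E[R]) / SD[R] = (6 + 0.5 - 7.0000) / 1.6514 = -0.3028.
Step 5: Two-sided p-value via normal approximation = 2*(1 - Phi(|z|)) = 0.762069.
Step 6: alpha = 0.1. fail to reject H0.

R = 6, z = -0.3028, p = 0.762069, fail to reject H0.


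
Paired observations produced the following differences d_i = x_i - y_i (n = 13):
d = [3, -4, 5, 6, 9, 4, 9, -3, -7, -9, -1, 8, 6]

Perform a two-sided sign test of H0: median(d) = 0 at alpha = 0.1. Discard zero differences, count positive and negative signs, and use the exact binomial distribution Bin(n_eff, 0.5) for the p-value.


Step 1: Discard zero differences. Original n = 13; n_eff = number of nonzero differences = 13.
Nonzero differences (with sign): +3, -4, +5, +6, +9, +4, +9, -3, -7, -9, -1, +8, +6
Step 2: Count signs: positive = 8, negative = 5.
Step 3: Under H0: P(positive) = 0.5, so the number of positives S ~ Bin(13, 0.5).
Step 4: Two-sided exact p-value = sum of Bin(13,0.5) probabilities at or below the observed probability = 0.581055.
Step 5: alpha = 0.1. fail to reject H0.

n_eff = 13, pos = 8, neg = 5, p = 0.581055, fail to reject H0.


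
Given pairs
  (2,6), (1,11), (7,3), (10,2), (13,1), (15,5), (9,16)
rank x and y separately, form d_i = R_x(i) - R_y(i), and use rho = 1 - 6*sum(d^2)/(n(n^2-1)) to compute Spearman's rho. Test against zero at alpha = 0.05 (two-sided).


Step 1: Rank x and y separately (midranks; no ties here).
rank(x): 2->2, 1->1, 7->3, 10->5, 13->6, 15->7, 9->4
rank(y): 6->5, 11->6, 3->3, 2->2, 1->1, 5->4, 16->7
Step 2: d_i = R_x(i) - R_y(i); compute d_i^2.
  (2-5)^2=9, (1-6)^2=25, (3-3)^2=0, (5-2)^2=9, (6-1)^2=25, (7-4)^2=9, (4-7)^2=9
sum(d^2) = 86.
Step 3: rho = 1 - 6*86 / (7*(7^2 - 1)) = 1 - 516/336 = -0.535714.
Step 4: Under H0, t = rho * sqrt((n-2)/(1-rho^2)) = -1.4186 ~ t(5).
Step 5: Two-sided p-value from the t-distribution with 5 df = 0.215217.
Step 6: alpha = 0.05. fail to reject H0.

rho = -0.5357, p = 0.215217, fail to reject H0 at alpha = 0.05.


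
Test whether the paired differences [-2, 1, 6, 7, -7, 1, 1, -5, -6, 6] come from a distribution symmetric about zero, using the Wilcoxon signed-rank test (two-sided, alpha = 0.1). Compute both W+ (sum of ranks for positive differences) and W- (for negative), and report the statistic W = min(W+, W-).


Step 1: Drop any zero differences (none here) and take |d_i|.
|d| = [2, 1, 6, 7, 7, 1, 1, 5, 6, 6]
Step 2: Midrank |d_i| (ties get averaged ranks).
ranks: |2|->4, |1|->2, |6|->7, |7|->9.5, |7|->9.5, |1|->2, |1|->2, |5|->5, |6|->7, |6|->7
Step 3: Attach original signs; sum ranks with positive sign and with negative sign.
W+ = 2 + 7 + 9.5 + 2 + 2 + 7 = 29.5
W- = 4 + 9.5 + 5 + 7 = 25.5
(Check: W+ + W- = 55 should equal n(n+1)/2 = 55.)
Step 4: Test statistic W = min(W+, W-) = 25.5.
Step 5: Ties in |d|, so use the tie-corrected normal approximation.
        E[W] = n(n+1)/4 = 10*11/4 = 27.5.
        Tie groups: |d|=1 (t=3), |d|=6 (t=3), |d|=7 (t=2); sum(t^3 - t) = 54.
        Var[W] = n(n+1)(2n+1)/24 - sum(t^3-t)/48 = 2310/24 - 54/48 = 95.125.
        z = (W - E[W]) / sqrt(Var[W]) = (25.5 - 27.5) / 9.7532 = -0.2051.
        Two-sided p = 2*Phi(z) = 0.837525.
Step 6: alpha = 0.1. fail to reject H0.

W+ = 29.5, W- = 25.5, W = min = 25.5, p = 0.837525, fail to reject H0.


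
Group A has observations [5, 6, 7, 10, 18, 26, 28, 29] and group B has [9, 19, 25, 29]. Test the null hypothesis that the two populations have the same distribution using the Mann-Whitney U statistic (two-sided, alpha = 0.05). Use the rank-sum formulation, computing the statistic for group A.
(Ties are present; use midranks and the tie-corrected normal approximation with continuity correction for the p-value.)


Step 1: Combine and sort all 12 observations; assign midranks.
sorted (value, group): (5,X), (6,X), (7,X), (9,Y), (10,X), (18,X), (19,Y), (25,Y), (26,X), (28,X), (29,X), (29,Y)
ranks: 5->1, 6->2, 7->3, 9->4, 10->5, 18->6, 19->7, 25->8, 26->9, 28->10, 29->11.5, 29->11.5
Step 2: Rank sum for X: R1 = 1 + 2 + 3 + 5 + 6 + 9 + 10 + 11.5 = 47.5.
Step 3: U_X = R1 - n1(n1+1)/2 = 47.5 - 8*9/2 = 47.5 - 36 = 11.5.
       U_Y = n1*n2 - U_X = 32 - 11.5 = 20.5.
Step 4: Ties are present, so use the tie-corrected normal approximation (with continuity correction) for the p-value.
Step 5: p-value = 0.496152; compare to alpha = 0.05. fail to reject H0.

U_X = 11.5, p = 0.496152, fail to reject H0 at alpha = 0.05.


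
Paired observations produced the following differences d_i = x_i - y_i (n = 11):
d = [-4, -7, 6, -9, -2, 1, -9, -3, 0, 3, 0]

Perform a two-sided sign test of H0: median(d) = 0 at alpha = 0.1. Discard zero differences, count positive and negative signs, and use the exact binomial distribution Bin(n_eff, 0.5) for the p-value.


Step 1: Discard zero differences. Original n = 11; n_eff = number of nonzero differences = 9.
Nonzero differences (with sign): -4, -7, +6, -9, -2, +1, -9, -3, +3
Step 2: Count signs: positive = 3, negative = 6.
Step 3: Under H0: P(positive) = 0.5, so the number of positives S ~ Bin(9, 0.5).
Step 4: Two-sided exact p-value = sum of Bin(9,0.5) probabilities at or below the observed probability = 0.507812.
Step 5: alpha = 0.1. fail to reject H0.

n_eff = 9, pos = 3, neg = 6, p = 0.507812, fail to reject H0.


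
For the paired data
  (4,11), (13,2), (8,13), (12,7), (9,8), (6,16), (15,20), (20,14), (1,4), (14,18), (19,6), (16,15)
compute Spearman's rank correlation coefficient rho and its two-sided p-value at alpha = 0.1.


Step 1: Rank x and y separately (midranks; no ties here).
rank(x): 4->2, 13->7, 8->4, 12->6, 9->5, 6->3, 15->9, 20->12, 1->1, 14->8, 19->11, 16->10
rank(y): 11->6, 2->1, 13->7, 7->4, 8->5, 16->10, 20->12, 14->8, 4->2, 18->11, 6->3, 15->9
Step 2: d_i = R_x(i) - R_y(i); compute d_i^2.
  (2-6)^2=16, (7-1)^2=36, (4-7)^2=9, (6-4)^2=4, (5-5)^2=0, (3-10)^2=49, (9-12)^2=9, (12-8)^2=16, (1-2)^2=1, (8-11)^2=9, (11-3)^2=64, (10-9)^2=1
sum(d^2) = 214.
Step 3: rho = 1 - 6*214 / (12*(12^2 - 1)) = 1 - 1284/1716 = 0.251748.
Step 4: Under H0, t = rho * sqrt((n-2)/(1-rho^2)) = 0.8226 ~ t(10).
Step 5: Two-sided p-value from the t-distribution with 10 df = 0.429919.
Step 6: alpha = 0.1. fail to reject H0.

rho = 0.2517, p = 0.429919, fail to reject H0 at alpha = 0.1.


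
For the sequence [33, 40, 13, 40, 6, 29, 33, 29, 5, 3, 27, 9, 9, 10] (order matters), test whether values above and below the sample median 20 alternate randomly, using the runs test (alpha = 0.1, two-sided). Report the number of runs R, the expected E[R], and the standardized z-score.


Step 1: Compute median = 20; label A = above, B = below.
Labels in order: AABABAAABBABBB  (n_A = 7, n_B = 7)
Step 2: Count runs R = 8.
Step 3: Under H0 (random ordering), E[R] = 2*n_A*n_B/(n_A+n_B) + 1 = 2*7*7/14 + 1 = 8.0000.
        Var[R] = 2*n_A*n_B*(2*n_A*n_B - n_A - n_B) / ((n_A+n_B)^2 * (n_A+n_B-1)) = 8232/2548 = 3.2308.
        SD[R] = 1.7974.
Step 4: R = E[R], so z = 0 with no continuity correction.
Step 5: Two-sided p-value via normal approximation = 2*(1 - Phi(|z|)) = 1.000000.
Step 6: alpha = 0.1. fail to reject H0.

R = 8, z = 0.0000, p = 1.000000, fail to reject H0.


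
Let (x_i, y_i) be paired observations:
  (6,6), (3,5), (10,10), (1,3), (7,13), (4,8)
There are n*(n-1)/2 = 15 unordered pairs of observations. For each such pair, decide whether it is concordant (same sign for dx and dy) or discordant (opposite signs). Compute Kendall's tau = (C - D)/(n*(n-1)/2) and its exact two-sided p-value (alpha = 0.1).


Step 1: Enumerate the 15 unordered pairs (i,j) with i<j and classify each by sign(x_j-x_i) * sign(y_j-y_i).
  (1,2):dx=-3,dy=-1->C; (1,3):dx=+4,dy=+4->C; (1,4):dx=-5,dy=-3->C; (1,5):dx=+1,dy=+7->C
  (1,6):dx=-2,dy=+2->D; (2,3):dx=+7,dy=+5->C; (2,4):dx=-2,dy=-2->C; (2,5):dx=+4,dy=+8->C
  (2,6):dx=+1,dy=+3->C; (3,4):dx=-9,dy=-7->C; (3,5):dx=-3,dy=+3->D; (3,6):dx=-6,dy=-2->C
  (4,5):dx=+6,dy=+10->C; (4,6):dx=+3,dy=+5->C; (5,6):dx=-3,dy=-5->C
Step 2: C = 13, D = 2, total pairs = 15.
Step 3: tau = (C - D)/(n(n-1)/2) = (13 - 2)/15 = 0.733333.
Step 4: Exact two-sided p-value (enumerate n! = 720 permutations of y under H0): p = 0.055556.
Step 5: alpha = 0.1. reject H0.

tau_b = 0.7333 (C=13, D=2), p = 0.055556, reject H0.


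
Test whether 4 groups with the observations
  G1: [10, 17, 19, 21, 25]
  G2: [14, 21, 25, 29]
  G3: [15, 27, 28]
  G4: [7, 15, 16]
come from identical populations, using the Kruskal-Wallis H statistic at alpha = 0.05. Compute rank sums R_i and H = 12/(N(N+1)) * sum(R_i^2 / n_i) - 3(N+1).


Step 1: Combine all N = 15 observations and assign midranks.
sorted (value, group, rank): (7,G4,1), (10,G1,2), (14,G2,3), (15,G3,4.5), (15,G4,4.5), (16,G4,6), (17,G1,7), (19,G1,8), (21,G1,9.5), (21,G2,9.5), (25,G1,11.5), (25,G2,11.5), (27,G3,13), (28,G3,14), (29,G2,15)
Step 2: Sum ranks within each group.
R_1 = 38 (n_1 = 5)
R_2 = 39 (n_2 = 4)
R_3 = 31.5 (n_3 = 3)
R_4 = 11.5 (n_4 = 3)
Step 3: H = 12/(N(N+1)) * sum(R_i^2/n_i) - 3(N+1)
     = 12/(15*16) * (38^2/5 + 39^2/4 + 31.5^2/3 + 11.5^2/3) - 3*16
     = 0.050000 * 1043.88 - 48
     = 4.194167.
Step 4: Ties present; correction factor C = 1 - 18/(15^3 - 15) = 0.994643. Corrected H = 4.194167 / 0.994643 = 4.216756.
Step 5: Under H0, H ~ chi^2(3); p-value = 0.238990.
Step 6: alpha = 0.05. fail to reject H0.

H = 4.2168, df = 3, p = 0.238990, fail to reject H0.


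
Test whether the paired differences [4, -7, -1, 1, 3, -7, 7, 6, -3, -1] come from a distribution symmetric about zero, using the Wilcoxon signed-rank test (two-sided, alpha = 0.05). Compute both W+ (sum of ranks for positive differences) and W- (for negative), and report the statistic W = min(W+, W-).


Step 1: Drop any zero differences (none here) and take |d_i|.
|d| = [4, 7, 1, 1, 3, 7, 7, 6, 3, 1]
Step 2: Midrank |d_i| (ties get averaged ranks).
ranks: |4|->6, |7|->9, |1|->2, |1|->2, |3|->4.5, |7|->9, |7|->9, |6|->7, |3|->4.5, |1|->2
Step 3: Attach original signs; sum ranks with positive sign and with negative sign.
W+ = 6 + 2 + 4.5 + 9 + 7 = 28.5
W- = 9 + 2 + 9 + 4.5 + 2 = 26.5
(Check: W+ + W- = 55 should equal n(n+1)/2 = 55.)
Step 4: Test statistic W = min(W+, W-) = 26.5.
Step 5: Ties in |d|, so use the tie-corrected normal approximation.
        E[W] = n(n+1)/4 = 10*11/4 = 27.5.
        Tie groups: |d|=1 (t=3), |d|=3 (t=2), |d|=7 (t=3); sum(t^3 - t) = 54.
        Var[W] = n(n+1)(2n+1)/24 - sum(t^3-t)/48 = 2310/24 - 54/48 = 95.125.
        z = (W - E[W]) / sqrt(Var[W]) = (26.5 - 27.5) / 9.7532 = -0.1025.
        Two-sided p = 2*Phi(z) = 0.918336.
Step 6: alpha = 0.05. fail to reject H0.

W+ = 28.5, W- = 26.5, W = min = 26.5, p = 0.918336, fail to reject H0.


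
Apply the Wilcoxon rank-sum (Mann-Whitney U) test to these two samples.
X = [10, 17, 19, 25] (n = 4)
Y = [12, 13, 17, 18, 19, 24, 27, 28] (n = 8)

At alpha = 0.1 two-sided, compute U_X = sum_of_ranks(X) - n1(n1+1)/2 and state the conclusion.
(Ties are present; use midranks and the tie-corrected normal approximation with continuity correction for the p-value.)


Step 1: Combine and sort all 12 observations; assign midranks.
sorted (value, group): (10,X), (12,Y), (13,Y), (17,X), (17,Y), (18,Y), (19,X), (19,Y), (24,Y), (25,X), (27,Y), (28,Y)
ranks: 10->1, 12->2, 13->3, 17->4.5, 17->4.5, 18->6, 19->7.5, 19->7.5, 24->9, 25->10, 27->11, 28->12
Step 2: Rank sum for X: R1 = 1 + 4.5 + 7.5 + 10 = 23.
Step 3: U_X = R1 - n1(n1+1)/2 = 23 - 4*5/2 = 23 - 10 = 13.
       U_Y = n1*n2 - U_X = 32 - 13 = 19.
Step 4: Ties are present, so use the tie-corrected normal approximation (with continuity correction) for the p-value.
Step 5: p-value = 0.670038; compare to alpha = 0.1. fail to reject H0.

U_X = 13, p = 0.670038, fail to reject H0 at alpha = 0.1.


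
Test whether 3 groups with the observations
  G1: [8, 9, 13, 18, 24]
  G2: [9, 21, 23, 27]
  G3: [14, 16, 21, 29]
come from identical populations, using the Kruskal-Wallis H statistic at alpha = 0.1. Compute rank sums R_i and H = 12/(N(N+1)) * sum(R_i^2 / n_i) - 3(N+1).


Step 1: Combine all N = 13 observations and assign midranks.
sorted (value, group, rank): (8,G1,1), (9,G1,2.5), (9,G2,2.5), (13,G1,4), (14,G3,5), (16,G3,6), (18,G1,7), (21,G2,8.5), (21,G3,8.5), (23,G2,10), (24,G1,11), (27,G2,12), (29,G3,13)
Step 2: Sum ranks within each group.
R_1 = 25.5 (n_1 = 5)
R_2 = 33 (n_2 = 4)
R_3 = 32.5 (n_3 = 4)
Step 3: H = 12/(N(N+1)) * sum(R_i^2/n_i) - 3(N+1)
     = 12/(13*14) * (25.5^2/5 + 33^2/4 + 32.5^2/4) - 3*14
     = 0.065934 * 666.362 - 42
     = 1.935989.
Step 4: Ties present; correction factor C = 1 - 12/(13^3 - 13) = 0.994505. Corrected H = 1.935989 / 0.994505 = 1.946685.
Step 5: Under H0, H ~ chi^2(2); p-value = 0.377818.
Step 6: alpha = 0.1. fail to reject H0.

H = 1.9467, df = 2, p = 0.377818, fail to reject H0.


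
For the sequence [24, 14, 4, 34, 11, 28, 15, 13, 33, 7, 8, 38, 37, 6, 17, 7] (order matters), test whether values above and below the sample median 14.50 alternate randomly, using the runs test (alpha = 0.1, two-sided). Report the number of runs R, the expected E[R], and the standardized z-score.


Step 1: Compute median = 14.50; label A = above, B = below.
Labels in order: ABBABAABABBAABAB  (n_A = 8, n_B = 8)
Step 2: Count runs R = 12.
Step 3: Under H0 (random ordering), E[R] = 2*n_A*n_B/(n_A+n_B) + 1 = 2*8*8/16 + 1 = 9.0000.
        Var[R] = 2*n_A*n_B*(2*n_A*n_B - n_A - n_B) / ((n_A+n_B)^2 * (n_A+n_B-1)) = 14336/3840 = 3.7333.
        SD[R] = 1.9322.
Step 4: Continuity-corrected z = (R - 0.5 - E[R]) / SD[R] = (12 - 0.5 - 9.0000) / 1.9322 = 1.2939.
Step 5: Two-sided p-value via normal approximation = 2*(1 - Phi(|z|)) = 0.195709.
Step 6: alpha = 0.1. fail to reject H0.

R = 12, z = 1.2939, p = 0.195709, fail to reject H0.


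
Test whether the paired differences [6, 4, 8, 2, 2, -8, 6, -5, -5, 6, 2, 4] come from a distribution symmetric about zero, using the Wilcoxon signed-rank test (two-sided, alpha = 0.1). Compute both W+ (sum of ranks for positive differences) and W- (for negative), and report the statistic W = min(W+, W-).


Step 1: Drop any zero differences (none here) and take |d_i|.
|d| = [6, 4, 8, 2, 2, 8, 6, 5, 5, 6, 2, 4]
Step 2: Midrank |d_i| (ties get averaged ranks).
ranks: |6|->9, |4|->4.5, |8|->11.5, |2|->2, |2|->2, |8|->11.5, |6|->9, |5|->6.5, |5|->6.5, |6|->9, |2|->2, |4|->4.5
Step 3: Attach original signs; sum ranks with positive sign and with negative sign.
W+ = 9 + 4.5 + 11.5 + 2 + 2 + 9 + 9 + 2 + 4.5 = 53.5
W- = 11.5 + 6.5 + 6.5 = 24.5
(Check: W+ + W- = 78 should equal n(n+1)/2 = 78.)
Step 4: Test statistic W = min(W+, W-) = 24.5.
Step 5: Ties in |d|, so use the tie-corrected normal approximation.
        E[W] = n(n+1)/4 = 12*13/4 = 39.
        Tie groups: |d|=2 (t=3), |d|=4 (t=2), |d|=5 (t=2), |d|=6 (t=3), |d|=8 (t=2); sum(t^3 - t) = 66.
        Var[W] = n(n+1)(2n+1)/24 - sum(t^3-t)/48 = 3900/24 - 66/48 = 161.125.
        z = (W - E[W]) / sqrt(Var[W]) = (24.5 - 39) / 12.6935 = -1.1423.
        Two-sided p = 2*Phi(z) = 0.253322.
Step 6: alpha = 0.1. fail to reject H0.

W+ = 53.5, W- = 24.5, W = min = 24.5, p = 0.253322, fail to reject H0.


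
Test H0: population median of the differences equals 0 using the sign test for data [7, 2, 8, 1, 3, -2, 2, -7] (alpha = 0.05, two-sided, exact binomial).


Step 1: Discard zero differences. Original n = 8; n_eff = number of nonzero differences = 8.
Nonzero differences (with sign): +7, +2, +8, +1, +3, -2, +2, -7
Step 2: Count signs: positive = 6, negative = 2.
Step 3: Under H0: P(positive) = 0.5, so the number of positives S ~ Bin(8, 0.5).
Step 4: Two-sided exact p-value = sum of Bin(8,0.5) probabilities at or below the observed probability = 0.289062.
Step 5: alpha = 0.05. fail to reject H0.

n_eff = 8, pos = 6, neg = 2, p = 0.289062, fail to reject H0.


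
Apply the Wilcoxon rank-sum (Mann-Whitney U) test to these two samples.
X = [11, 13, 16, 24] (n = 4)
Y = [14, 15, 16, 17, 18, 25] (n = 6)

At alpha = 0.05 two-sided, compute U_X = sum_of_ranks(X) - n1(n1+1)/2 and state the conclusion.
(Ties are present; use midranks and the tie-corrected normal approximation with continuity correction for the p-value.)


Step 1: Combine and sort all 10 observations; assign midranks.
sorted (value, group): (11,X), (13,X), (14,Y), (15,Y), (16,X), (16,Y), (17,Y), (18,Y), (24,X), (25,Y)
ranks: 11->1, 13->2, 14->3, 15->4, 16->5.5, 16->5.5, 17->7, 18->8, 24->9, 25->10
Step 2: Rank sum for X: R1 = 1 + 2 + 5.5 + 9 = 17.5.
Step 3: U_X = R1 - n1(n1+1)/2 = 17.5 - 4*5/2 = 17.5 - 10 = 7.5.
       U_Y = n1*n2 - U_X = 24 - 7.5 = 16.5.
Step 4: Ties are present, so use the tie-corrected normal approximation (with continuity correction) for the p-value.
Step 5: p-value = 0.392330; compare to alpha = 0.05. fail to reject H0.

U_X = 7.5, p = 0.392330, fail to reject H0 at alpha = 0.05.


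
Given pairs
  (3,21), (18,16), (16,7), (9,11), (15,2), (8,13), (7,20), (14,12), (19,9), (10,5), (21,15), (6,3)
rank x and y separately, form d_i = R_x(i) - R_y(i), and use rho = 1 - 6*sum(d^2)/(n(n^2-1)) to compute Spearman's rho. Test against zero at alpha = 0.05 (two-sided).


Step 1: Rank x and y separately (midranks; no ties here).
rank(x): 3->1, 18->10, 16->9, 9->5, 15->8, 8->4, 7->3, 14->7, 19->11, 10->6, 21->12, 6->2
rank(y): 21->12, 16->10, 7->4, 11->6, 2->1, 13->8, 20->11, 12->7, 9->5, 5->3, 15->9, 3->2
Step 2: d_i = R_x(i) - R_y(i); compute d_i^2.
  (1-12)^2=121, (10-10)^2=0, (9-4)^2=25, (5-6)^2=1, (8-1)^2=49, (4-8)^2=16, (3-11)^2=64, (7-7)^2=0, (11-5)^2=36, (6-3)^2=9, (12-9)^2=9, (2-2)^2=0
sum(d^2) = 330.
Step 3: rho = 1 - 6*330 / (12*(12^2 - 1)) = 1 - 1980/1716 = -0.153846.
Step 4: Under H0, t = rho * sqrt((n-2)/(1-rho^2)) = -0.4924 ~ t(10).
Step 5: Two-sided p-value from the t-distribution with 10 df = 0.633091.
Step 6: alpha = 0.05. fail to reject H0.

rho = -0.1538, p = 0.633091, fail to reject H0 at alpha = 0.05.


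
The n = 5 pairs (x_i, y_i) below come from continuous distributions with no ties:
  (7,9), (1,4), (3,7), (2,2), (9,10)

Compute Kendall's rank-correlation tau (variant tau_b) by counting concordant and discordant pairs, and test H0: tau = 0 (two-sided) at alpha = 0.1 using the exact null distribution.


Step 1: Enumerate the 10 unordered pairs (i,j) with i<j and classify each by sign(x_j-x_i) * sign(y_j-y_i).
  (1,2):dx=-6,dy=-5->C; (1,3):dx=-4,dy=-2->C; (1,4):dx=-5,dy=-7->C; (1,5):dx=+2,dy=+1->C
  (2,3):dx=+2,dy=+3->C; (2,4):dx=+1,dy=-2->D; (2,5):dx=+8,dy=+6->C; (3,4):dx=-1,dy=-5->C
  (3,5):dx=+6,dy=+3->C; (4,5):dx=+7,dy=+8->C
Step 2: C = 9, D = 1, total pairs = 10.
Step 3: tau = (C - D)/(n(n-1)/2) = (9 - 1)/10 = 0.800000.
Step 4: Exact two-sided p-value (enumerate n! = 120 permutations of y under H0): p = 0.083333.
Step 5: alpha = 0.1. reject H0.

tau_b = 0.8000 (C=9, D=1), p = 0.083333, reject H0.


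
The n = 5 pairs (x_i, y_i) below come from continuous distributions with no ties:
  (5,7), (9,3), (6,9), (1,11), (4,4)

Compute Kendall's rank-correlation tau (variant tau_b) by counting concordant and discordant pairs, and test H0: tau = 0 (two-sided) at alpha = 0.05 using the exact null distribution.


Step 1: Enumerate the 10 unordered pairs (i,j) with i<j and classify each by sign(x_j-x_i) * sign(y_j-y_i).
  (1,2):dx=+4,dy=-4->D; (1,3):dx=+1,dy=+2->C; (1,4):dx=-4,dy=+4->D; (1,5):dx=-1,dy=-3->C
  (2,3):dx=-3,dy=+6->D; (2,4):dx=-8,dy=+8->D; (2,5):dx=-5,dy=+1->D; (3,4):dx=-5,dy=+2->D
  (3,5):dx=-2,dy=-5->C; (4,5):dx=+3,dy=-7->D
Step 2: C = 3, D = 7, total pairs = 10.
Step 3: tau = (C - D)/(n(n-1)/2) = (3 - 7)/10 = -0.400000.
Step 4: Exact two-sided p-value (enumerate n! = 120 permutations of y under H0): p = 0.483333.
Step 5: alpha = 0.05. fail to reject H0.

tau_b = -0.4000 (C=3, D=7), p = 0.483333, fail to reject H0.


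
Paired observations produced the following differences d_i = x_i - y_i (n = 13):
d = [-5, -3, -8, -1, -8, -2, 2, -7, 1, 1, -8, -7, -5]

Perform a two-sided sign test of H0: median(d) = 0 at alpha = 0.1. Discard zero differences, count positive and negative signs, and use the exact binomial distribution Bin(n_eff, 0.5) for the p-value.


Step 1: Discard zero differences. Original n = 13; n_eff = number of nonzero differences = 13.
Nonzero differences (with sign): -5, -3, -8, -1, -8, -2, +2, -7, +1, +1, -8, -7, -5
Step 2: Count signs: positive = 3, negative = 10.
Step 3: Under H0: P(positive) = 0.5, so the number of positives S ~ Bin(13, 0.5).
Step 4: Two-sided exact p-value = sum of Bin(13,0.5) probabilities at or below the observed probability = 0.092285.
Step 5: alpha = 0.1. reject H0.

n_eff = 13, pos = 3, neg = 10, p = 0.092285, reject H0.


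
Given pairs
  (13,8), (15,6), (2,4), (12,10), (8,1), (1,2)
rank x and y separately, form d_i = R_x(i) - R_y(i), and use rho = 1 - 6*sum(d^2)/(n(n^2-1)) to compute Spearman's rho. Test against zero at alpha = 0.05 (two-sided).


Step 1: Rank x and y separately (midranks; no ties here).
rank(x): 13->5, 15->6, 2->2, 12->4, 8->3, 1->1
rank(y): 8->5, 6->4, 4->3, 10->6, 1->1, 2->2
Step 2: d_i = R_x(i) - R_y(i); compute d_i^2.
  (5-5)^2=0, (6-4)^2=4, (2-3)^2=1, (4-6)^2=4, (3-1)^2=4, (1-2)^2=1
sum(d^2) = 14.
Step 3: rho = 1 - 6*14 / (6*(6^2 - 1)) = 1 - 84/210 = 0.600000.
Step 4: Under H0, t = rho * sqrt((n-2)/(1-rho^2)) = 1.5000 ~ t(4).
Step 5: Two-sided p-value from the t-distribution with 4 df = 0.208000.
Step 6: alpha = 0.05. fail to reject H0.

rho = 0.6000, p = 0.208000, fail to reject H0 at alpha = 0.05.


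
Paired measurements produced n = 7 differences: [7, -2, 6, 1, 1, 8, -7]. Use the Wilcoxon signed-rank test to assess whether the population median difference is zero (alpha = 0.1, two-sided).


Step 1: Drop any zero differences (none here) and take |d_i|.
|d| = [7, 2, 6, 1, 1, 8, 7]
Step 2: Midrank |d_i| (ties get averaged ranks).
ranks: |7|->5.5, |2|->3, |6|->4, |1|->1.5, |1|->1.5, |8|->7, |7|->5.5
Step 3: Attach original signs; sum ranks with positive sign and with negative sign.
W+ = 5.5 + 4 + 1.5 + 1.5 + 7 = 19.5
W- = 3 + 5.5 = 8.5
(Check: W+ + W- = 28 should equal n(n+1)/2 = 28.)
Step 4: Test statistic W = min(W+, W-) = 8.5.
Step 5: Ties in |d|, so use the tie-corrected normal approximation.
        E[W] = n(n+1)/4 = 7*8/4 = 14.
        Tie groups: |d|=1 (t=2), |d|=7 (t=2); sum(t^3 - t) = 12.
        Var[W] = n(n+1)(2n+1)/24 - sum(t^3-t)/48 = 840/24 - 12/48 = 34.75.
        z = (W - E[W]) / sqrt(Var[W]) = (8.5 - 14) / 5.8949 = -0.9330.
        Two-sided p = 2*Phi(z) = 0.350816.
Step 6: alpha = 0.1. fail to reject H0.

W+ = 19.5, W- = 8.5, W = min = 8.5, p = 0.350816, fail to reject H0.


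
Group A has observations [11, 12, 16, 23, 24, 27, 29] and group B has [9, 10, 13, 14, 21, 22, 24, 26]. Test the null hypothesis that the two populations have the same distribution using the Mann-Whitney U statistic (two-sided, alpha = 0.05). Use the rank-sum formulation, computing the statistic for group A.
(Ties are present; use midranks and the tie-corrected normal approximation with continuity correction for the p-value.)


Step 1: Combine and sort all 15 observations; assign midranks.
sorted (value, group): (9,Y), (10,Y), (11,X), (12,X), (13,Y), (14,Y), (16,X), (21,Y), (22,Y), (23,X), (24,X), (24,Y), (26,Y), (27,X), (29,X)
ranks: 9->1, 10->2, 11->3, 12->4, 13->5, 14->6, 16->7, 21->8, 22->9, 23->10, 24->11.5, 24->11.5, 26->13, 27->14, 29->15
Step 2: Rank sum for X: R1 = 3 + 4 + 7 + 10 + 11.5 + 14 + 15 = 64.5.
Step 3: U_X = R1 - n1(n1+1)/2 = 64.5 - 7*8/2 = 64.5 - 28 = 36.5.
       U_Y = n1*n2 - U_X = 56 - 36.5 = 19.5.
Step 4: Ties are present, so use the tie-corrected normal approximation (with continuity correction) for the p-value.
Step 5: p-value = 0.354109; compare to alpha = 0.05. fail to reject H0.

U_X = 36.5, p = 0.354109, fail to reject H0 at alpha = 0.05.


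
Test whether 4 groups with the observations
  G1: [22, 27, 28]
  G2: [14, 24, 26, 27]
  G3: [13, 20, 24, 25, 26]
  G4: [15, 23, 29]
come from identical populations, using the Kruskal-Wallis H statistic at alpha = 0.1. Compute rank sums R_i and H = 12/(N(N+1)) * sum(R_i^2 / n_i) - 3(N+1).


Step 1: Combine all N = 15 observations and assign midranks.
sorted (value, group, rank): (13,G3,1), (14,G2,2), (15,G4,3), (20,G3,4), (22,G1,5), (23,G4,6), (24,G2,7.5), (24,G3,7.5), (25,G3,9), (26,G2,10.5), (26,G3,10.5), (27,G1,12.5), (27,G2,12.5), (28,G1,14), (29,G4,15)
Step 2: Sum ranks within each group.
R_1 = 31.5 (n_1 = 3)
R_2 = 32.5 (n_2 = 4)
R_3 = 32 (n_3 = 5)
R_4 = 24 (n_4 = 3)
Step 3: H = 12/(N(N+1)) * sum(R_i^2/n_i) - 3(N+1)
     = 12/(15*16) * (31.5^2/3 + 32.5^2/4 + 32^2/5 + 24^2/3) - 3*16
     = 0.050000 * 991.612 - 48
     = 1.580625.
Step 4: Ties present; correction factor C = 1 - 18/(15^3 - 15) = 0.994643. Corrected H = 1.580625 / 0.994643 = 1.589138.
Step 5: Under H0, H ~ chi^2(3); p-value = 0.661855.
Step 6: alpha = 0.1. fail to reject H0.

H = 1.5891, df = 3, p = 0.661855, fail to reject H0.


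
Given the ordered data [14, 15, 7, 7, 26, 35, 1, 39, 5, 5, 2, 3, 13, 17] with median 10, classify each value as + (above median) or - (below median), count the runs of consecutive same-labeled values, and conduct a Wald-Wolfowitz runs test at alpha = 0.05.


Step 1: Compute median = 10; label A = above, B = below.
Labels in order: AABBAABABBBBAA  (n_A = 7, n_B = 7)
Step 2: Count runs R = 7.
Step 3: Under H0 (random ordering), E[R] = 2*n_A*n_B/(n_A+n_B) + 1 = 2*7*7/14 + 1 = 8.0000.
        Var[R] = 2*n_A*n_B*(2*n_A*n_B - n_A - n_B) / ((n_A+n_B)^2 * (n_A+n_B-1)) = 8232/2548 = 3.2308.
        SD[R] = 1.7974.
Step 4: Continuity-corrected z = (R + 0.5 - E[R]) / SD[R] = (7 + 0.5 - 8.0000) / 1.7974 = -0.2782.
Step 5: Two-sided p-value via normal approximation = 2*(1 - Phi(|z|)) = 0.780879.
Step 6: alpha = 0.05. fail to reject H0.

R = 7, z = -0.2782, p = 0.780879, fail to reject H0.


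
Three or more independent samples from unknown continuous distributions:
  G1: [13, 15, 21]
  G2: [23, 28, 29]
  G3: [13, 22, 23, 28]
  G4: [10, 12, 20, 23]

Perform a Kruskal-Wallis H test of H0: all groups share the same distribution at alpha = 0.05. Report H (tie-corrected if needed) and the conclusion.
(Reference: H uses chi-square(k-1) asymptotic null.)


Step 1: Combine all N = 14 observations and assign midranks.
sorted (value, group, rank): (10,G4,1), (12,G4,2), (13,G1,3.5), (13,G3,3.5), (15,G1,5), (20,G4,6), (21,G1,7), (22,G3,8), (23,G2,10), (23,G3,10), (23,G4,10), (28,G2,12.5), (28,G3,12.5), (29,G2,14)
Step 2: Sum ranks within each group.
R_1 = 15.5 (n_1 = 3)
R_2 = 36.5 (n_2 = 3)
R_3 = 34 (n_3 = 4)
R_4 = 19 (n_4 = 4)
Step 3: H = 12/(N(N+1)) * sum(R_i^2/n_i) - 3(N+1)
     = 12/(14*15) * (15.5^2/3 + 36.5^2/3 + 34^2/4 + 19^2/4) - 3*15
     = 0.057143 * 903.417 - 45
     = 6.623810.
Step 4: Ties present; correction factor C = 1 - 36/(14^3 - 14) = 0.986813. Corrected H = 6.623810 / 0.986813 = 6.712324.
Step 5: Under H0, H ~ chi^2(3); p-value = 0.081655.
Step 6: alpha = 0.05. fail to reject H0.

H = 6.7123, df = 3, p = 0.081655, fail to reject H0.


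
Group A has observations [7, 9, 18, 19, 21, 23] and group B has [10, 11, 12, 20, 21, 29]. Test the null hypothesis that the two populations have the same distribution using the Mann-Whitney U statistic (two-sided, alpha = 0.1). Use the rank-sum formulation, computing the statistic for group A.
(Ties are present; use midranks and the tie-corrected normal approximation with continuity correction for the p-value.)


Step 1: Combine and sort all 12 observations; assign midranks.
sorted (value, group): (7,X), (9,X), (10,Y), (11,Y), (12,Y), (18,X), (19,X), (20,Y), (21,X), (21,Y), (23,X), (29,Y)
ranks: 7->1, 9->2, 10->3, 11->4, 12->5, 18->6, 19->7, 20->8, 21->9.5, 21->9.5, 23->11, 29->12
Step 2: Rank sum for X: R1 = 1 + 2 + 6 + 7 + 9.5 + 11 = 36.5.
Step 3: U_X = R1 - n1(n1+1)/2 = 36.5 - 6*7/2 = 36.5 - 21 = 15.5.
       U_Y = n1*n2 - U_X = 36 - 15.5 = 20.5.
Step 4: Ties are present, so use the tie-corrected normal approximation (with continuity correction) for the p-value.
Step 5: p-value = 0.748349; compare to alpha = 0.1. fail to reject H0.

U_X = 15.5, p = 0.748349, fail to reject H0 at alpha = 0.1.


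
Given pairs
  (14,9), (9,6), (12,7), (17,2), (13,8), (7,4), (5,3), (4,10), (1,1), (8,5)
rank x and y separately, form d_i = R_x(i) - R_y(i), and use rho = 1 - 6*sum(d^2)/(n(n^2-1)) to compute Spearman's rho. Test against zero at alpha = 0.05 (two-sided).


Step 1: Rank x and y separately (midranks; no ties here).
rank(x): 14->9, 9->6, 12->7, 17->10, 13->8, 7->4, 5->3, 4->2, 1->1, 8->5
rank(y): 9->9, 6->6, 7->7, 2->2, 8->8, 4->4, 3->3, 10->10, 1->1, 5->5
Step 2: d_i = R_x(i) - R_y(i); compute d_i^2.
  (9-9)^2=0, (6-6)^2=0, (7-7)^2=0, (10-2)^2=64, (8-8)^2=0, (4-4)^2=0, (3-3)^2=0, (2-10)^2=64, (1-1)^2=0, (5-5)^2=0
sum(d^2) = 128.
Step 3: rho = 1 - 6*128 / (10*(10^2 - 1)) = 1 - 768/990 = 0.224242.
Step 4: Under H0, t = rho * sqrt((n-2)/(1-rho^2)) = 0.6508 ~ t(8).
Step 5: Two-sided p-value from the t-distribution with 8 df = 0.533401.
Step 6: alpha = 0.05. fail to reject H0.

rho = 0.2242, p = 0.533401, fail to reject H0 at alpha = 0.05.


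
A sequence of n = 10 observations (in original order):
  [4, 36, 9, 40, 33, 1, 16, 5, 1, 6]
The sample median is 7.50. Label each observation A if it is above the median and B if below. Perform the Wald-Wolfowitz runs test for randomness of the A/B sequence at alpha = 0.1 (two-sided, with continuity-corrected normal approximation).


Step 1: Compute median = 7.50; label A = above, B = below.
Labels in order: BAAAABABBB  (n_A = 5, n_B = 5)
Step 2: Count runs R = 5.
Step 3: Under H0 (random ordering), E[R] = 2*n_A*n_B/(n_A+n_B) + 1 = 2*5*5/10 + 1 = 6.0000.
        Var[R] = 2*n_A*n_B*(2*n_A*n_B - n_A - n_B) / ((n_A+n_B)^2 * (n_A+n_B-1)) = 2000/900 = 2.2222.
        SD[R] = 1.4907.
Step 4: Continuity-corrected z = (R + 0.5 - E[R]) / SD[R] = (5 + 0.5 - 6.0000) / 1.4907 = -0.3354.
Step 5: Two-sided p-value via normal approximation = 2*(1 - Phi(|z|)) = 0.737316.
Step 6: alpha = 0.1. fail to reject H0.

R = 5, z = -0.3354, p = 0.737316, fail to reject H0.
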